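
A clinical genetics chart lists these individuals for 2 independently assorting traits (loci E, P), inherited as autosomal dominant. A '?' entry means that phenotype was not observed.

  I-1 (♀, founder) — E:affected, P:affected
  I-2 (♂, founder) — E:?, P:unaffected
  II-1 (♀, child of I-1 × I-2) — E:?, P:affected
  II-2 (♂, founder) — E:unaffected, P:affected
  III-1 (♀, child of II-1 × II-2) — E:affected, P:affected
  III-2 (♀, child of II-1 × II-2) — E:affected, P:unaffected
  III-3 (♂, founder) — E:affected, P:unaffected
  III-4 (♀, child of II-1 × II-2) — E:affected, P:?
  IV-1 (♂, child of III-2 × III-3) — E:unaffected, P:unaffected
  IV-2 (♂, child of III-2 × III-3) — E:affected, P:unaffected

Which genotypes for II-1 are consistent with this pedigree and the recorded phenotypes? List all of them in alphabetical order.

E/I-1 aff ·: Ee|EE
E/I-2 ? ·: ee|Ee|EE
E/II-1 ? I-1×I-2: Ee|EE
E/II-2 un ·: ee
E/III-1 aff II-1×II-2: Ee
E/III-2 aff II-1×II-2: Ee
E/III-3 aff ·: Ee
E/III-4 aff II-1×II-2: Ee
E/IV-1 un III-2×III-3: ee
E/IV-2 aff III-2×III-3: Ee|EE
⇒ E over [I-1,I-2,II-1,II-2,III-1,III-2,III-3,III-4,IV-1,IV-2]: 18 consistent
P/I-1 aff ·: Pp|PP
P/I-2 un ·: pp
P/II-1 aff I-1×I-2: Pp
P/II-2 aff ·: Pp
P/III-1 aff II-1×II-2: Pp|PP
P/III-2 un II-1×II-2: pp
P/III-3 un ·: pp
P/III-4 ? II-1×II-2: pp|Pp|PP
P/IV-1 un III-2×III-3: pp
P/IV-2 un III-2×III-3: pp
⇒ P over [I-1,I-2,II-1,II-2,III-1,III-2,III-3,III-4,IV-1,IV-2]: 12 consistent

II-1 ∈ {EE Pp, Ee Pp}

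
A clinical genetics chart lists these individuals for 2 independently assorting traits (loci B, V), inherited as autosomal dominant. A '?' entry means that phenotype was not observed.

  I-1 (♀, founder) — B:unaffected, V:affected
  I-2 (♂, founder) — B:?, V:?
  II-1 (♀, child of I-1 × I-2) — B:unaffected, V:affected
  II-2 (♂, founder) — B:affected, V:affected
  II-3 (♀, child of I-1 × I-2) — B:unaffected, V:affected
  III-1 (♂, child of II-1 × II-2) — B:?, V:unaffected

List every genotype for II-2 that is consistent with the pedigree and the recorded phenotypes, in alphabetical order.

II-2 ∈ {BB Vv, Bb Vv}

B/I-1 un ·: bb
B/I-2 ? ·: bb|Bb
B/II-1 un I-1×I-2: bb
B/II-2 aff ·: Bb|BB
B/II-3 un I-1×I-2: bb
B/III-1 ? II-1×II-2: bb|Bb
⇒ B over [I-1,I-2,II-1,II-2,II-3,III-1]: 6 consistent
V/I-1 aff ·: Vv|VV
V/I-2 ? ·: vv|Vv|VV
V/II-1 aff I-1×I-2: Vv
V/II-2 aff ·: Vv
V/II-3 aff I-1×I-2: Vv|VV
V/III-1 un II-1×II-2: vv
⇒ V over [I-1,I-2,II-1,II-2,II-3,III-1]: 8 consistent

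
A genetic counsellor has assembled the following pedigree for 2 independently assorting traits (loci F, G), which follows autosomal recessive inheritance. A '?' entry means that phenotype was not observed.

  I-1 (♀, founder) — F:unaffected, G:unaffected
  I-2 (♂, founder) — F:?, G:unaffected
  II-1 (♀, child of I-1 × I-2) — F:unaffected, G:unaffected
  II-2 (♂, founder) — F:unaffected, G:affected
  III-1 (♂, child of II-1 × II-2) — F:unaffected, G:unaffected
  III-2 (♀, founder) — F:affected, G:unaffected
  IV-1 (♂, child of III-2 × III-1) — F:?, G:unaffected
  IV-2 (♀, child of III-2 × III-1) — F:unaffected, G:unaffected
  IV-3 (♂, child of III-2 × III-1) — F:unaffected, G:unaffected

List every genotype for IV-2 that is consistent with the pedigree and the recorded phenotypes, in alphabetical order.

F/I-1 un ·: FF|Ff
F/I-2 ? ·: FF|Ff|ff
F/II-1 un I-1×I-2: FF|Ff
F/II-2 un ·: FF|Ff
F/III-1 un II-1×II-2: FF|Ff
F/III-2 aff ·: ff
F/IV-1 ? III-2×III-1: Ff|ff
F/IV-2 un III-2×III-1: Ff
F/IV-3 un III-2×III-1: Ff
⇒ F over [I-1,I-2,II-1,II-2,III-1,III-2,IV-1,IV-2,IV-3]: 46 consistent
G/I-1 un ·: GG|Gg
G/I-2 un ·: GG|Gg
G/II-1 un I-1×I-2: GG|Gg
G/II-2 aff ·: gg
G/III-1 un II-1×II-2: Gg
G/III-2 un ·: GG|Gg
G/IV-1 un III-2×III-1: GG|Gg
G/IV-2 un III-2×III-1: GG|Gg
G/IV-3 un III-2×III-1: GG|Gg
⇒ G over [I-1,I-2,II-1,II-2,III-1,III-2,IV-1,IV-2,IV-3]: 112 consistent

IV-2 ∈ {Ff GG, Ff Gg}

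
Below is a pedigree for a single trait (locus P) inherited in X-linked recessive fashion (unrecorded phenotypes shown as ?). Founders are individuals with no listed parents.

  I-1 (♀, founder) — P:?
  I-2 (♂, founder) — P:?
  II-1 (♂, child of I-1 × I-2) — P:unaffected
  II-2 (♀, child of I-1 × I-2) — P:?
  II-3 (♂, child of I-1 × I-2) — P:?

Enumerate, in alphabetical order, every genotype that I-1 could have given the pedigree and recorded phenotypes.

I-1 ∈ {X^PX^P, X^PX^p}

P/I-1 ? ·: X^PX^P|X^PX^p
P/I-2 ? ·: X^PY|X^pY
P/II-1 un I-1×I-2: X^PY
P/II-2 ? I-1×I-2: X^PX^P|X^PX^p|X^pX^p
P/II-3 ? I-1×I-2: X^PY|X^pY
⇒ P over [I-1,I-2,II-1,II-2,II-3]: 10 consistent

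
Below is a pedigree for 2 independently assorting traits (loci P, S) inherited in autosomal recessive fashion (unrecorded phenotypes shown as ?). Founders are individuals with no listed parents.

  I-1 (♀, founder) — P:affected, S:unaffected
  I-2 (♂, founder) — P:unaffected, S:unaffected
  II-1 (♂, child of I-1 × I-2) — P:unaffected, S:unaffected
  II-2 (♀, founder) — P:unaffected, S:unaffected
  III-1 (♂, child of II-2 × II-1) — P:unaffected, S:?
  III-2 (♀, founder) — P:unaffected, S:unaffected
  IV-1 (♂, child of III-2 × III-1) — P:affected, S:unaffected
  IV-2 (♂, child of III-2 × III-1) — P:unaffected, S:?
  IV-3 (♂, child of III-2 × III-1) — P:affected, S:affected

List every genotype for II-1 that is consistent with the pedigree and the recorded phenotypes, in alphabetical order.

P/I-1 aff ·: pp
P/I-2 un ·: PP|Pp
P/II-1 un I-1×I-2: Pp
P/II-2 un ·: PP|Pp
P/III-1 un II-2×II-1: Pp
P/III-2 un ·: Pp
P/IV-1 aff III-2×III-1: pp
P/IV-2 un III-2×III-1: PP|Pp
P/IV-3 aff III-2×III-1: pp
⇒ P over [I-1,I-2,II-1,II-2,III-1,III-2,IV-1,IV-2,IV-3]: 8 consistent
S/I-1 un ·: SS|Ss
S/I-2 un ·: SS|Ss
S/II-1 un I-1×I-2: SS|Ss
S/II-2 un ·: SS|Ss
S/III-1 ? II-2×II-1: Ss|ss
S/III-2 un ·: Ss
S/IV-1 un III-2×III-1: SS|Ss
S/IV-2 ? III-2×III-1: SS|Ss|ss
S/IV-3 aff III-2×III-1: ss
⇒ S over [I-1,I-2,II-1,II-2,III-1,III-2,IV-1,IV-2,IV-3]: 66 consistent

II-1 ∈ {Pp SS, Pp Ss}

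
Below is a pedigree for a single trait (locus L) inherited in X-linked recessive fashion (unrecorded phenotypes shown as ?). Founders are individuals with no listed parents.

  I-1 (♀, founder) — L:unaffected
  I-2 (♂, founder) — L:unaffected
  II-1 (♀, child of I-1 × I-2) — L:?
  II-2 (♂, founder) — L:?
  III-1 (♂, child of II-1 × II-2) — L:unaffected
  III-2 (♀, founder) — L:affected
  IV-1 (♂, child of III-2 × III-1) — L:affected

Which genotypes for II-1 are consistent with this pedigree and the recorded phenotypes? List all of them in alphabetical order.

II-1 ∈ {X^LX^L, X^LX^l}

L/I-1 un ·: X^LX^L|X^LX^l
L/I-2 un ·: X^LY
L/II-1 ? I-1×I-2: X^LX^L|X^LX^l
L/II-2 ? ·: X^LY|X^lY
L/III-1 un II-1×II-2: X^LY
L/III-2 aff ·: X^lX^l
L/IV-1 aff III-2×III-1: X^lY
⇒ L over [I-1,I-2,II-1,II-2,III-1,III-2,IV-1]: 6 consistent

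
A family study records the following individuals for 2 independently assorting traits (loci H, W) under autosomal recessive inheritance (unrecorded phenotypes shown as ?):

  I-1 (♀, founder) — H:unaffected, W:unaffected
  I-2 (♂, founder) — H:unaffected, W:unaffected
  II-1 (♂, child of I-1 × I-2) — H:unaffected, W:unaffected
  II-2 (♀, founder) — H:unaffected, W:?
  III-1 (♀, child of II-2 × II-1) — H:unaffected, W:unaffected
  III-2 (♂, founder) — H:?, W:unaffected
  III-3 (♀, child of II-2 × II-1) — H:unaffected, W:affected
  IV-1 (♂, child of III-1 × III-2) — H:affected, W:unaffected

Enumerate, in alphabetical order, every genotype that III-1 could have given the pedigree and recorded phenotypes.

III-1 ∈ {Hh WW, Hh Ww}

H/I-1 un ·: HH|Hh
H/I-2 un ·: HH|Hh
H/II-1 un I-1×I-2: HH|Hh
H/II-2 un ·: HH|Hh
H/III-1 un II-2×II-1: Hh
H/III-2 ? ·: Hh|hh
H/III-3 un II-2×II-1: HH|Hh
H/IV-1 aff III-1×III-2: hh
⇒ H over [I-1,I-2,II-1,II-2,III-1,III-2,III-3,IV-1]: 40 consistent
W/I-1 un ·: WW|Ww
W/I-2 un ·: WW|Ww
W/II-1 un I-1×I-2: Ww
W/II-2 ? ·: Ww|ww
W/III-1 un II-2×II-1: WW|Ww
W/III-2 un ·: WW|Ww
W/III-3 aff II-2×II-1: ww
W/IV-1 un III-1×III-2: WW|Ww
⇒ W over [I-1,I-2,II-1,II-2,III-1,III-2,III-3,IV-1]: 33 consistent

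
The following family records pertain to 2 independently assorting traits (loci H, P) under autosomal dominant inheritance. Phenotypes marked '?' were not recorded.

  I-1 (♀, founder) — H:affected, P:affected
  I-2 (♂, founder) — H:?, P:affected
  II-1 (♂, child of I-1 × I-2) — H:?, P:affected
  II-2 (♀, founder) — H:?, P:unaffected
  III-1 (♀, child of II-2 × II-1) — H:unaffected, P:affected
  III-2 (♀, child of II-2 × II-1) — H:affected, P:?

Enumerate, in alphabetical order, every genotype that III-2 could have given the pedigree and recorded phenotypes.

H/I-1 aff ·: Hh|HH
H/I-2 ? ·: hh|Hh|HH
H/II-1 ? I-1×I-2: hh|Hh
H/II-2 ? ·: hh|Hh
H/III-1 un II-2×II-1: hh
H/III-2 aff II-2×II-1: Hh|HH
⇒ H over [I-1,I-2,II-1,II-2,III-1,III-2]: 17 consistent
P/I-1 aff ·: Pp|PP
P/I-2 aff ·: Pp|PP
P/II-1 aff I-1×I-2: Pp|PP
P/II-2 un ·: pp
P/III-1 aff II-2×II-1: Pp
P/III-2 ? II-2×II-1: pp|Pp
⇒ P over [I-1,I-2,II-1,II-2,III-1,III-2]: 10 consistent

III-2 ∈ {HH Pp, HH pp, Hh Pp, Hh pp}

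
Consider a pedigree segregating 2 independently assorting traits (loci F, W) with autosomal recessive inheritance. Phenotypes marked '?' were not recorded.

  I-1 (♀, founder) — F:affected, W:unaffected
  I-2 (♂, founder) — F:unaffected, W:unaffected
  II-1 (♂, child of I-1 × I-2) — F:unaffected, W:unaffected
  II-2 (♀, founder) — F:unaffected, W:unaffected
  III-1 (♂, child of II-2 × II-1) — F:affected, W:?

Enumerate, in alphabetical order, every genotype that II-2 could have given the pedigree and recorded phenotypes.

II-2 ∈ {Ff WW, Ff Ww}

F/I-1 aff ·: ff
F/I-2 un ·: FF|Ff
F/II-1 un I-1×I-2: Ff
F/II-2 un ·: Ff
F/III-1 aff II-2×II-1: ff
⇒ F over [I-1,I-2,II-1,II-2,III-1]: 2 consistent
W/I-1 un ·: WW|Ww
W/I-2 un ·: WW|Ww
W/II-1 un I-1×I-2: WW|Ww
W/II-2 un ·: WW|Ww
W/III-1 ? II-2×II-1: WW|Ww|ww
⇒ W over [I-1,I-2,II-1,II-2,III-1]: 27 consistent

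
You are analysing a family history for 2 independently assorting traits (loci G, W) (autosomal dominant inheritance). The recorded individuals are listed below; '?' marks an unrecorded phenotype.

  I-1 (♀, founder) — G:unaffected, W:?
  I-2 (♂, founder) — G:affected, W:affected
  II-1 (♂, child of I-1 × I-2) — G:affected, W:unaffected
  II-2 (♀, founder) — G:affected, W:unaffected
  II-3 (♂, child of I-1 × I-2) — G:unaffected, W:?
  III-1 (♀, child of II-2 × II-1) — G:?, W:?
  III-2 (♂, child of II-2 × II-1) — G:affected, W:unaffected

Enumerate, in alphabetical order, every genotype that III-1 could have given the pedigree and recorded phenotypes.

G/I-1 un ·: gg
G/I-2 aff ·: Gg
G/II-1 aff I-1×I-2: Gg
G/II-2 aff ·: Gg|GG
G/II-3 un I-1×I-2: gg
G/III-1 ? II-2×II-1: gg|Gg|GG
G/III-2 aff II-2×II-1: Gg|GG
⇒ G over [I-1,I-2,II-1,II-2,II-3,III-1,III-2]: 10 consistent
W/I-1 ? ·: ww|Ww
W/I-2 aff ·: Ww
W/II-1 un I-1×I-2: ww
W/II-2 un ·: ww
W/II-3 ? I-1×I-2: ww|Ww|WW
W/III-1 ? II-2×II-1: ww
W/III-2 un II-2×II-1: ww
⇒ W over [I-1,I-2,II-1,II-2,II-3,III-1,III-2]: 5 consistent

III-1 ∈ {GG ww, Gg ww, gg ww}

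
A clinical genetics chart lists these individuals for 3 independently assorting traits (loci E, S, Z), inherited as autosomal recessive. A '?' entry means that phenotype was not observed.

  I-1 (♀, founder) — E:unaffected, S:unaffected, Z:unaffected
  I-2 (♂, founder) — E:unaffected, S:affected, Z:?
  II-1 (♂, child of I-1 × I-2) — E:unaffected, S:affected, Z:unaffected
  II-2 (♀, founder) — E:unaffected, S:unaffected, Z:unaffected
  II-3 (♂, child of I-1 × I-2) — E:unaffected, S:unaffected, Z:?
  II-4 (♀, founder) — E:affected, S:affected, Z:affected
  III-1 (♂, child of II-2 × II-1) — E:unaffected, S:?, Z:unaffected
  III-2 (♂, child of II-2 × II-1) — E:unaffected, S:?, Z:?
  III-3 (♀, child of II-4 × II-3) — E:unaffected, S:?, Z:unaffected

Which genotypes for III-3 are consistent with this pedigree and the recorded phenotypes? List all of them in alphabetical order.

E/I-1 un ·: EE|Ee
E/I-2 un ·: EE|Ee
E/II-1 un I-1×I-2: EE|Ee
E/II-2 un ·: EE|Ee
E/II-3 un I-1×I-2: EE|Ee
E/II-4 aff ·: ee
E/III-1 un II-2×II-1: EE|Ee
E/III-2 un II-2×II-1: EE|Ee
E/III-3 un II-4×II-3: Ee
⇒ E over [I-1,I-2,II-1,II-2,II-3,II-4,III-1,III-2,III-3]: 83 consistent
S/I-1 un ·: Ss
S/I-2 aff ·: ss
S/II-1 aff I-1×I-2: ss
S/II-2 un ·: SS|Ss
S/II-3 un I-1×I-2: Ss
S/II-4 aff ·: ss
S/III-1 ? II-2×II-1: Ss|ss
S/III-2 ? II-2×II-1: Ss|ss
S/III-3 ? II-4×II-3: Ss|ss
⇒ S over [I-1,I-2,II-1,II-2,II-3,II-4,III-1,III-2,III-3]: 10 consistent
Z/I-1 un ·: ZZ|Zz
Z/I-2 ? ·: ZZ|Zz|zz
Z/II-1 un I-1×I-2: ZZ|Zz
Z/II-2 un ·: ZZ|Zz
Z/II-3 ? I-1×I-2: ZZ|Zz
Z/II-4 aff ·: zz
Z/III-1 un II-2×II-1: ZZ|Zz
Z/III-2 ? II-2×II-1: ZZ|Zz|zz
Z/III-3 un II-4×II-3: Zz
⇒ Z over [I-1,I-2,II-1,II-2,II-3,II-4,III-1,III-2,III-3]: 115 consistent

III-3 ∈ {Ee Ss Zz, Ee ss Zz}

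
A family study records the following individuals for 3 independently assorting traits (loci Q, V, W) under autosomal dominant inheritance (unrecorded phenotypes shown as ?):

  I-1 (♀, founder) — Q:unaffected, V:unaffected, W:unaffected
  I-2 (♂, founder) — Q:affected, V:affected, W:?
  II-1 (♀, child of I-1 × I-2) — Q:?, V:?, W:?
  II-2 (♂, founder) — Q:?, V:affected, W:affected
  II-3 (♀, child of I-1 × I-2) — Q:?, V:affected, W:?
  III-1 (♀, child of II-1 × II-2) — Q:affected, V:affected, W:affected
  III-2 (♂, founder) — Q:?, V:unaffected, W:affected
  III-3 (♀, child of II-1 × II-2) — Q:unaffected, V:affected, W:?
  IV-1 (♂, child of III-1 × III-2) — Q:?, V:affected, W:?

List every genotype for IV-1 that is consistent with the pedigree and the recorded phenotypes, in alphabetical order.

Q/I-1 un ·: qq
Q/I-2 aff ·: Qq|QQ
Q/II-1 ? I-1×I-2: qq|Qq
Q/II-2 ? ·: qq|Qq
Q/II-3 ? I-1×I-2: qq|Qq
Q/III-1 aff II-1×II-2: Qq|QQ
Q/III-2 ? ·: qq|Qq|QQ
Q/III-3 un II-1×II-2: qq
Q/IV-1 ? III-1×III-2: qq|Qq|QQ
⇒ Q over [I-1,I-2,II-1,II-2,II-3,III-1,III-2,III-3,IV-1]: 68 consistent
V/I-1 un ·: vv
V/I-2 aff ·: Vv|VV
V/II-1 ? I-1×I-2: vv|Vv
V/II-2 aff ·: Vv|VV
V/II-3 aff I-1×I-2: Vv
V/III-1 aff II-1×II-2: Vv|VV
V/III-2 un ·: vv
V/III-3 aff II-1×II-2: Vv|VV
V/IV-1 aff III-1×III-2: Vv
⇒ V over [I-1,I-2,II-1,II-2,II-3,III-1,III-2,III-3,IV-1]: 18 consistent
W/I-1 un ·: ww
W/I-2 ? ·: ww|Ww|WW
W/II-1 ? I-1×I-2: ww|Ww
W/II-2 aff ·: Ww|WW
W/II-3 ? I-1×I-2: ww|Ww
W/III-1 aff II-1×II-2: Ww|WW
W/III-2 aff ·: Ww|WW
W/III-3 ? II-1×II-2: ww|Ww|WW
W/IV-1 ? III-1×III-2: ww|Ww|WW
⇒ W over [I-1,I-2,II-1,II-2,II-3,III-1,III-2,III-3,IV-1]: 165 consistent

IV-1 ∈ {QQ Vv WW, QQ Vv Ww, QQ Vv ww, Qq Vv WW, Qq Vv Ww, Qq Vv ww, qq Vv WW, qq Vv Ww, qq Vv ww}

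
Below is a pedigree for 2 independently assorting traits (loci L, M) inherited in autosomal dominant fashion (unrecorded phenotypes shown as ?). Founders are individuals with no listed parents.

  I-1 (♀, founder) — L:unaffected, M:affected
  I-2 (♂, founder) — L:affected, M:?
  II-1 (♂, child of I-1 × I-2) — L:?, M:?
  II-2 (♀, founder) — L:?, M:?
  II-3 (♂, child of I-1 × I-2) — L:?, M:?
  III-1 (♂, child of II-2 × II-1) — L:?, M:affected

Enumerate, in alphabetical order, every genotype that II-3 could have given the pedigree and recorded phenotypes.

II-3 ∈ {Ll MM, Ll Mm, Ll mm, ll MM, ll Mm, ll mm}

L/I-1 un ·: ll
L/I-2 aff ·: Ll|LL
L/II-1 ? I-1×I-2: ll|Ll
L/II-2 ? ·: ll|Ll|LL
L/II-3 ? I-1×I-2: ll|Ll
L/III-1 ? II-2×II-1: ll|Ll|LL
⇒ L over [I-1,I-2,II-1,II-2,II-3,III-1]: 29 consistent
M/I-1 aff ·: Mm|MM
M/I-2 ? ·: mm|Mm|MM
M/II-1 ? I-1×I-2: mm|Mm|MM
M/II-2 ? ·: mm|Mm|MM
M/II-3 ? I-1×I-2: mm|Mm|MM
M/III-1 aff II-2×II-1: Mm|MM
⇒ M over [I-1,I-2,II-1,II-2,II-3,III-1]: 92 consistent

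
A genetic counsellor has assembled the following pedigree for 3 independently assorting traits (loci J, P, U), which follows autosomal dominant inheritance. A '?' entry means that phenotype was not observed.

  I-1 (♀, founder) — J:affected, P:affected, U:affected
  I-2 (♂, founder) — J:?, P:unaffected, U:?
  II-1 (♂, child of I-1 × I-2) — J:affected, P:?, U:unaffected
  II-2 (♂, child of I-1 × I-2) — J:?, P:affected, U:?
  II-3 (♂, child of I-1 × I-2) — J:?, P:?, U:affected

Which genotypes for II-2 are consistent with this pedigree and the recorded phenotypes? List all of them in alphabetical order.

II-2 ∈ {JJ Pp UU, JJ Pp Uu, JJ Pp uu, Jj Pp UU, Jj Pp Uu, Jj Pp uu, jj Pp UU, jj Pp Uu, jj Pp uu}

J/I-1 aff ·: Jj|JJ
J/I-2 ? ·: jj|Jj|JJ
J/II-1 aff I-1×I-2: Jj|JJ
J/II-2 ? I-1×I-2: jj|Jj|JJ
J/II-3 ? I-1×I-2: jj|Jj|JJ
⇒ J over [I-1,I-2,II-1,II-2,II-3]: 40 consistent
P/I-1 aff ·: Pp|PP
P/I-2 un ·: pp
P/II-1 ? I-1×I-2: pp|Pp
P/II-2 aff I-1×I-2: Pp
P/II-3 ? I-1×I-2: pp|Pp
⇒ P over [I-1,I-2,II-1,II-2,II-3]: 5 consistent
U/I-1 aff ·: Uu
U/I-2 ? ·: uu|Uu
U/II-1 un I-1×I-2: uu
U/II-2 ? I-1×I-2: uu|Uu|UU
U/II-3 aff I-1×I-2: Uu|UU
⇒ U over [I-1,I-2,II-1,II-2,II-3]: 8 consistent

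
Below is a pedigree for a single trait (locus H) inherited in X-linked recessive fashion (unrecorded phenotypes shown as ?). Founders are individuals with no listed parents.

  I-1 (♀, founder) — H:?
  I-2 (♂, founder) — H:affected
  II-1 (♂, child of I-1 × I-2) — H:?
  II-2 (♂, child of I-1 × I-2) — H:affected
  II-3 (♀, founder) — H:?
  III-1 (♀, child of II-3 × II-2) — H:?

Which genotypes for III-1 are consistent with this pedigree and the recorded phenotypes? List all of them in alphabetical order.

H/I-1 ? ·: X^HX^h|X^hX^h
H/I-2 aff ·: X^hY
H/II-1 ? I-1×I-2: X^HY|X^hY
H/II-2 aff I-1×I-2: X^hY
H/II-3 ? ·: X^HX^H|X^HX^h|X^hX^h
H/III-1 ? II-3×II-2: X^HX^h|X^hX^h
⇒ H over [I-1,I-2,II-1,II-2,II-3,III-1]: 12 consistent

III-1 ∈ {X^HX^h, X^hX^h}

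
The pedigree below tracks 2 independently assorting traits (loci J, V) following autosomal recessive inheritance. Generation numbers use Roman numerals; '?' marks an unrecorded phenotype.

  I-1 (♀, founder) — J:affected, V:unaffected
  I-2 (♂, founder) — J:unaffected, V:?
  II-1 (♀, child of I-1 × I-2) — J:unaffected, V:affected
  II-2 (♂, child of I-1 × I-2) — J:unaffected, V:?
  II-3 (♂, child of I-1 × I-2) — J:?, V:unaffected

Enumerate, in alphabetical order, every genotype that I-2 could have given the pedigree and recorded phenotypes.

J/I-1 aff ·: jj
J/I-2 un ·: JJ|Jj
J/II-1 un I-1×I-2: Jj
J/II-2 un I-1×I-2: Jj
J/II-3 ? I-1×I-2: Jj|jj
⇒ J over [I-1,I-2,II-1,II-2,II-3]: 3 consistent
V/I-1 un ·: Vv
V/I-2 ? ·: Vv|vv
V/II-1 aff I-1×I-2: vv
V/II-2 ? I-1×I-2: VV|Vv|vv
V/II-3 un I-1×I-2: VV|Vv
⇒ V over [I-1,I-2,II-1,II-2,II-3]: 8 consistent

I-2 ∈ {JJ Vv, JJ vv, Jj Vv, Jj vv}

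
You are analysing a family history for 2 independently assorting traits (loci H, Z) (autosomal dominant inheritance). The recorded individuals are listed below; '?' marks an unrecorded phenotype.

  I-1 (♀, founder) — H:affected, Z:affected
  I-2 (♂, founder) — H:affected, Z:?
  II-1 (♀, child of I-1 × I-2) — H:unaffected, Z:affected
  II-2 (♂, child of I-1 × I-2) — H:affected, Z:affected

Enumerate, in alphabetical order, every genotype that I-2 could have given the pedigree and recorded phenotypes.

H/I-1 aff ·: Hh
H/I-2 aff ·: Hh
H/II-1 un I-1×I-2: hh
H/II-2 aff I-1×I-2: Hh|HH
⇒ H over [I-1,I-2,II-1,II-2]: 2 consistent
Z/I-1 aff ·: Zz|ZZ
Z/I-2 ? ·: zz|Zz|ZZ
Z/II-1 aff I-1×I-2: Zz|ZZ
Z/II-2 aff I-1×I-2: Zz|ZZ
⇒ Z over [I-1,I-2,II-1,II-2]: 15 consistent

I-2 ∈ {Hh ZZ, Hh Zz, Hh zz}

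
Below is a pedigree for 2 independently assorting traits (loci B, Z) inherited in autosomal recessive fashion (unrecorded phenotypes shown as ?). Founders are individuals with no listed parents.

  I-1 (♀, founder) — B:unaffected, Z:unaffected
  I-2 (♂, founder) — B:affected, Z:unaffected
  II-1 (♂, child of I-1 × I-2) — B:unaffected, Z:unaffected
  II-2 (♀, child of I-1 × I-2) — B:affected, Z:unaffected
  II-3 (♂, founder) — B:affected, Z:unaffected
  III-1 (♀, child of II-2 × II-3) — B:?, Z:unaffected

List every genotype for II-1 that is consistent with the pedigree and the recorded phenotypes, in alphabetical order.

II-1 ∈ {Bb ZZ, Bb Zz}

B/I-1 un ·: Bb
B/I-2 aff ·: bb
B/II-1 un I-1×I-2: Bb
B/II-2 aff I-1×I-2: bb
B/II-3 aff ·: bb
B/III-1 ? II-2×II-3: bb
⇒ B over [I-1,I-2,II-1,II-2,II-3,III-1]: 1 consistent
Z/I-1 un ·: ZZ|Zz
Z/I-2 un ·: ZZ|Zz
Z/II-1 un I-1×I-2: ZZ|Zz
Z/II-2 un I-1×I-2: ZZ|Zz
Z/II-3 un ·: ZZ|Zz
Z/III-1 un II-2×II-3: ZZ|Zz
⇒ Z over [I-1,I-2,II-1,II-2,II-3,III-1]: 45 consistent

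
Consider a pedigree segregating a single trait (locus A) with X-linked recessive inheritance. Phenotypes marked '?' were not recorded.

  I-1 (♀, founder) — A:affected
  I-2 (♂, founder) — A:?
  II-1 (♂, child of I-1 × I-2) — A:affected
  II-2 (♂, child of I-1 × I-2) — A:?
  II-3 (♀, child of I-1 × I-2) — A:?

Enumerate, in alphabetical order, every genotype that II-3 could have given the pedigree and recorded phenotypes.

II-3 ∈ {X^AX^a, X^aX^a}

A/I-1 aff ·: X^aX^a
A/I-2 ? ·: X^AY|X^aY
A/II-1 aff I-1×I-2: X^aY
A/II-2 ? I-1×I-2: X^aY
A/II-3 ? I-1×I-2: X^AX^a|X^aX^a
⇒ A over [I-1,I-2,II-1,II-2,II-3]: 2 consistent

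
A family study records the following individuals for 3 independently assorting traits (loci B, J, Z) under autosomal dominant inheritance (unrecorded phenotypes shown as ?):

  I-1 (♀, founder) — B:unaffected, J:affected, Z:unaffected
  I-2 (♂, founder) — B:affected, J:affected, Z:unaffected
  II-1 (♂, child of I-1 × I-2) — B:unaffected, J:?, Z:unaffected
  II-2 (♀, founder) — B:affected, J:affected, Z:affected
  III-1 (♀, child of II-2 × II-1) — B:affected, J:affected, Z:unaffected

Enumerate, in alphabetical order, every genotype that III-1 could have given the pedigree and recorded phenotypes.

III-1 ∈ {Bb JJ zz, Bb Jj zz}

B/I-1 un ·: bb
B/I-2 aff ·: Bb
B/II-1 un I-1×I-2: bb
B/II-2 aff ·: Bb|BB
B/III-1 aff II-2×II-1: Bb
⇒ B over [I-1,I-2,II-1,II-2,III-1]: 2 consistent
J/I-1 aff ·: Jj|JJ
J/I-2 aff ·: Jj|JJ
J/II-1 ? I-1×I-2: jj|Jj|JJ
J/II-2 aff ·: Jj|JJ
J/III-1 aff II-2×II-1: Jj|JJ
⇒ J over [I-1,I-2,II-1,II-2,III-1]: 26 consistent
Z/I-1 un ·: zz
Z/I-2 un ·: zz
Z/II-1 un I-1×I-2: zz
Z/II-2 aff ·: Zz
Z/III-1 un II-2×II-1: zz
⇒ Z over [I-1,I-2,II-1,II-2,III-1]: 1 consistent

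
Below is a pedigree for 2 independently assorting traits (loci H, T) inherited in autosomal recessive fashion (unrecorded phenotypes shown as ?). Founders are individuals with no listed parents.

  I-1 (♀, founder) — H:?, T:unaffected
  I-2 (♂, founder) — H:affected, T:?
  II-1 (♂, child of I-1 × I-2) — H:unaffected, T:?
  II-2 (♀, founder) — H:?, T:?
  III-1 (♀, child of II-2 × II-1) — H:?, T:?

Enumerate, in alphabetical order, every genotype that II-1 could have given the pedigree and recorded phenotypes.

H/I-1 ? ·: HH|Hh
H/I-2 aff ·: hh
H/II-1 un I-1×I-2: Hh
H/II-2 ? ·: HH|Hh|hh
H/III-1 ? II-2×II-1: HH|Hh|hh
⇒ H over [I-1,I-2,II-1,II-2,III-1]: 14 consistent
T/I-1 un ·: TT|Tt
T/I-2 ? ·: TT|Tt|tt
T/II-1 ? I-1×I-2: TT|Tt|tt
T/II-2 ? ·: TT|Tt|tt
T/III-1 ? II-2×II-1: TT|Tt|tt
⇒ T over [I-1,I-2,II-1,II-2,III-1]: 59 consistent

II-1 ∈ {Hh TT, Hh Tt, Hh tt}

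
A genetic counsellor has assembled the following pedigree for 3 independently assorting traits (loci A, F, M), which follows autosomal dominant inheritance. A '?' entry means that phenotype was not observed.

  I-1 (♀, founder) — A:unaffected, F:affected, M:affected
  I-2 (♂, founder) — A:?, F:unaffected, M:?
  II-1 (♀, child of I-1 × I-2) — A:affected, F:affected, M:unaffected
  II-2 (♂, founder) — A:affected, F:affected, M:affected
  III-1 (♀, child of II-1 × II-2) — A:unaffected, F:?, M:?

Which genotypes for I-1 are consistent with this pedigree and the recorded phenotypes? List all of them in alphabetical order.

I-1 ∈ {aa FF Mm, aa Ff Mm}

A/I-1 un ·: aa
A/I-2 ? ·: Aa|AA
A/II-1 aff I-1×I-2: Aa
A/II-2 aff ·: Aa
A/III-1 un II-1×II-2: aa
⇒ A over [I-1,I-2,II-1,II-2,III-1]: 2 consistent
F/I-1 aff ·: Ff|FF
F/I-2 un ·: ff
F/II-1 aff I-1×I-2: Ff
F/II-2 aff ·: Ff|FF
F/III-1 ? II-1×II-2: ff|Ff|FF
⇒ F over [I-1,I-2,II-1,II-2,III-1]: 10 consistent
M/I-1 aff ·: Mm
M/I-2 ? ·: mm|Mm
M/II-1 un I-1×I-2: mm
M/II-2 aff ·: Mm|MM
M/III-1 ? II-1×II-2: mm|Mm
⇒ M over [I-1,I-2,II-1,II-2,III-1]: 6 consistent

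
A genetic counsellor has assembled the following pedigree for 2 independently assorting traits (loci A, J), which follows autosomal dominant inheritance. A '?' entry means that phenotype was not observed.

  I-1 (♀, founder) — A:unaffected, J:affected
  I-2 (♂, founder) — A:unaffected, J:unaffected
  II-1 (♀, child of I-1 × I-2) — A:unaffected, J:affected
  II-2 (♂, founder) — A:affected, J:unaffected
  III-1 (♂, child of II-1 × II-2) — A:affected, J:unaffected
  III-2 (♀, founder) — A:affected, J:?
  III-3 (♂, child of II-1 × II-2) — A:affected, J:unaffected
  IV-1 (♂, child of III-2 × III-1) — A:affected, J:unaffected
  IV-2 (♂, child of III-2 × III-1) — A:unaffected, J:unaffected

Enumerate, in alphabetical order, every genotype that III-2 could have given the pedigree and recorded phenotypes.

III-2 ∈ {Aa Jj, Aa jj}

A/I-1 un ·: aa
A/I-2 un ·: aa
A/II-1 un I-1×I-2: aa
A/II-2 aff ·: Aa|AA
A/III-1 aff II-1×II-2: Aa
A/III-2 aff ·: Aa
A/III-3 aff II-1×II-2: Aa
A/IV-1 aff III-2×III-1: Aa|AA
A/IV-2 un III-2×III-1: aa
⇒ A over [I-1,I-2,II-1,II-2,III-1,III-2,III-3,IV-1,IV-2]: 4 consistent
J/I-1 aff ·: Jj|JJ
J/I-2 un ·: jj
J/II-1 aff I-1×I-2: Jj
J/II-2 un ·: jj
J/III-1 un II-1×II-2: jj
J/III-2 ? ·: jj|Jj
J/III-3 un II-1×II-2: jj
J/IV-1 un III-2×III-1: jj
J/IV-2 un III-2×III-1: jj
⇒ J over [I-1,I-2,II-1,II-2,III-1,III-2,III-3,IV-1,IV-2]: 4 consistent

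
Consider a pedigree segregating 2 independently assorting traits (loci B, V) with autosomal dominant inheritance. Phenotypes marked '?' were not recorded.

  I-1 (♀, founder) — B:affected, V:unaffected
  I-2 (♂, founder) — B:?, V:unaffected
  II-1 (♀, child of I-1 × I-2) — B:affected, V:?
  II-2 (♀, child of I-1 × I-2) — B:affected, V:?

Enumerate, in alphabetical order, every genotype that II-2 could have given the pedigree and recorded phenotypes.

B/I-1 aff ·: Bb|BB
B/I-2 ? ·: bb|Bb|BB
B/II-1 aff I-1×I-2: Bb|BB
B/II-2 aff I-1×I-2: Bb|BB
⇒ B over [I-1,I-2,II-1,II-2]: 15 consistent
V/I-1 un ·: vv
V/I-2 un ·: vv
V/II-1 ? I-1×I-2: vv
V/II-2 ? I-1×I-2: vv
⇒ V over [I-1,I-2,II-1,II-2]: 1 consistent

II-2 ∈ {BB vv, Bb vv}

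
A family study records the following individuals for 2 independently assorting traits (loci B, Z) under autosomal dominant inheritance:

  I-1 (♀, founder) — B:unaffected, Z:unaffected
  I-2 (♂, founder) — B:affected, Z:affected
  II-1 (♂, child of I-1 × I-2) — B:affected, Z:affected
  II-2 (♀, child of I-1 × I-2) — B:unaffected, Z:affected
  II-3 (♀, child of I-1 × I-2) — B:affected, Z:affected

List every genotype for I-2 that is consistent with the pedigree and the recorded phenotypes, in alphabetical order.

B/I-1 un ·: bb
B/I-2 aff ·: Bb
B/II-1 aff I-1×I-2: Bb
B/II-2 un I-1×I-2: bb
B/II-3 aff I-1×I-2: Bb
⇒ B over [I-1,I-2,II-1,II-2,II-3]: 1 consistent
Z/I-1 un ·: zz
Z/I-2 aff ·: Zz|ZZ
Z/II-1 aff I-1×I-2: Zz
Z/II-2 aff I-1×I-2: Zz
Z/II-3 aff I-1×I-2: Zz
⇒ Z over [I-1,I-2,II-1,II-2,II-3]: 2 consistent

I-2 ∈ {Bb ZZ, Bb Zz}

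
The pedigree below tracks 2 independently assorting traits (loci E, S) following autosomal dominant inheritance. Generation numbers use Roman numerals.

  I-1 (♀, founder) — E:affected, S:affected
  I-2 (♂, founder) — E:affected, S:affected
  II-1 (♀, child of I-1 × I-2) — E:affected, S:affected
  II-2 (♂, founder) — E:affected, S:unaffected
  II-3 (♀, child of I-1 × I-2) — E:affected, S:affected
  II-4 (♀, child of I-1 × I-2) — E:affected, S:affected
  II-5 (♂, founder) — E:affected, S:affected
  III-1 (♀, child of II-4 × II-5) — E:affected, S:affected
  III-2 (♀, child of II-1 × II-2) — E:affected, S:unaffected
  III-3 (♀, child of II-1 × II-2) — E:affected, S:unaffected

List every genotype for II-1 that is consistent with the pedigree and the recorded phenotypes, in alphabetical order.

II-1 ∈ {EE Ss, Ee Ss}

E/I-1 aff ·: Ee|EE
E/I-2 aff ·: Ee|EE
E/II-1 aff I-1×I-2: Ee|EE
E/II-2 aff ·: Ee|EE
E/II-3 aff I-1×I-2: Ee|EE
E/II-4 aff I-1×I-2: Ee|EE
E/II-5 aff ·: Ee|EE
E/III-1 aff II-4×II-5: Ee|EE
E/III-2 aff II-1×II-2: Ee|EE
E/III-3 aff II-1×II-2: Ee|EE
⇒ E over [I-1,I-2,II-1,II-2,II-3,II-4,II-5,III-1,III-2,III-3]: 561 consistent
S/I-1 aff ·: Ss|SS
S/I-2 aff ·: Ss|SS
S/II-1 aff I-1×I-2: Ss
S/II-2 un ·: ss
S/II-3 aff I-1×I-2: Ss|SS
S/II-4 aff I-1×I-2: Ss|SS
S/II-5 aff ·: Ss|SS
S/III-1 aff II-4×II-5: Ss|SS
S/III-2 un II-1×II-2: ss
S/III-3 un II-1×II-2: ss
⇒ S over [I-1,I-2,II-1,II-2,II-3,II-4,II-5,III-1,III-2,III-3]: 42 consistent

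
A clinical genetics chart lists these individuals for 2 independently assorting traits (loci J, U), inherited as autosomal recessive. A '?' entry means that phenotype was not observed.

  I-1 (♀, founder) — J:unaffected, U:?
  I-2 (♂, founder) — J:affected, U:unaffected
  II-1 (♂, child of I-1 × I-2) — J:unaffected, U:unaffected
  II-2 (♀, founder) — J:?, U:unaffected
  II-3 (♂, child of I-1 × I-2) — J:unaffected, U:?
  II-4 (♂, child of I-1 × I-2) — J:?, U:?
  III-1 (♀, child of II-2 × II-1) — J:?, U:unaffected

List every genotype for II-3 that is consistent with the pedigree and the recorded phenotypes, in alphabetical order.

II-3 ∈ {Jj UU, Jj Uu, Jj uu}

J/I-1 un ·: JJ|Jj
J/I-2 aff ·: jj
J/II-1 un I-1×I-2: Jj
J/II-2 ? ·: JJ|Jj|jj
J/II-3 un I-1×I-2: Jj
J/II-4 ? I-1×I-2: Jj|jj
J/III-1 ? II-2×II-1: JJ|Jj|jj
⇒ J over [I-1,I-2,II-1,II-2,II-3,II-4,III-1]: 21 consistent
U/I-1 ? ·: UU|Uu|uu
U/I-2 un ·: UU|Uu
U/II-1 un I-1×I-2: UU|Uu
U/II-2 un ·: UU|Uu
U/II-3 ? I-1×I-2: UU|Uu|uu
U/II-4 ? I-1×I-2: UU|Uu|uu
U/III-1 un II-2×II-1: UU|Uu
⇒ U over [I-1,I-2,II-1,II-2,II-3,II-4,III-1]: 142 consistent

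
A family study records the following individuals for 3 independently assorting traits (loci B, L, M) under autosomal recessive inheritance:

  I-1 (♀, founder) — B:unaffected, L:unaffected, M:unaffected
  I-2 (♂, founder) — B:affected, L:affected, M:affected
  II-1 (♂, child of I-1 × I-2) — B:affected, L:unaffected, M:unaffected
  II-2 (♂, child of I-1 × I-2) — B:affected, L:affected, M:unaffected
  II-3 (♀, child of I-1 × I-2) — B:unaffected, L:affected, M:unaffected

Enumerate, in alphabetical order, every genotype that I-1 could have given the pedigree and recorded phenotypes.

B/I-1 un ·: Bb
B/I-2 aff ·: bb
B/II-1 aff I-1×I-2: bb
B/II-2 aff I-1×I-2: bb
B/II-3 un I-1×I-2: Bb
⇒ B over [I-1,I-2,II-1,II-2,II-3]: 1 consistent
L/I-1 un ·: Ll
L/I-2 aff ·: ll
L/II-1 un I-1×I-2: Ll
L/II-2 aff I-1×I-2: ll
L/II-3 aff I-1×I-2: ll
⇒ L over [I-1,I-2,II-1,II-2,II-3]: 1 consistent
M/I-1 un ·: MM|Mm
M/I-2 aff ·: mm
M/II-1 un I-1×I-2: Mm
M/II-2 un I-1×I-2: Mm
M/II-3 un I-1×I-2: Mm
⇒ M over [I-1,I-2,II-1,II-2,II-3]: 2 consistent

I-1 ∈ {Bb Ll MM, Bb Ll Mm}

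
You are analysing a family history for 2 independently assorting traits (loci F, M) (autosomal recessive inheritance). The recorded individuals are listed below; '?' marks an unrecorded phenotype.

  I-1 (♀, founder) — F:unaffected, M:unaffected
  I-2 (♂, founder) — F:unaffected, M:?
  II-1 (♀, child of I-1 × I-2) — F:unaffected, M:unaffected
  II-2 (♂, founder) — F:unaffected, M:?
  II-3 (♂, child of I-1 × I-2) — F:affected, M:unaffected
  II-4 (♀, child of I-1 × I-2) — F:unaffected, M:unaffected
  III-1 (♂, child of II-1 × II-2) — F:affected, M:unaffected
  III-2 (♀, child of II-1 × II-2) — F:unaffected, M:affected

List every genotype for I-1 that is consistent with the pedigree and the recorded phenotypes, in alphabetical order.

I-1 ∈ {Ff MM, Ff Mm}

F/I-1 un ·: Ff
F/I-2 un ·: Ff
F/II-1 un I-1×I-2: Ff
F/II-2 un ·: Ff
F/II-3 aff I-1×I-2: ff
F/II-4 un I-1×I-2: FF|Ff
F/III-1 aff II-1×II-2: ff
F/III-2 un II-1×II-2: FF|Ff
⇒ F over [I-1,I-2,II-1,II-2,II-3,II-4,III-1,III-2]: 4 consistent
M/I-1 un ·: MM|Mm
M/I-2 ? ·: MM|Mm|mm
M/II-1 un I-1×I-2: Mm
M/II-2 ? ·: Mm|mm
M/II-3 un I-1×I-2: MM|Mm
M/II-4 un I-1×I-2: MM|Mm
M/III-1 un II-1×II-2: MM|Mm
M/III-2 aff II-1×II-2: mm
⇒ M over [I-1,I-2,II-1,II-2,II-3,II-4,III-1,III-2]: 42 consistent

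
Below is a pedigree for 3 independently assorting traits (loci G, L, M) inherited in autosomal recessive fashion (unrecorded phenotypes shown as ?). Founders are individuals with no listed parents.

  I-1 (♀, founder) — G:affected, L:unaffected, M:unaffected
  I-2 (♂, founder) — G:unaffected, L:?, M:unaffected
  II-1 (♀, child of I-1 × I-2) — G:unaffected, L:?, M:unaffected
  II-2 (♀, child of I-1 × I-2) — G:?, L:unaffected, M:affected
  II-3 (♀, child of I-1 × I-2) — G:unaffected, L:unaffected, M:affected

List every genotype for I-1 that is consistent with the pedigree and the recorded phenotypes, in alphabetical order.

I-1 ∈ {gg LL Mm, gg Ll Mm}

G/I-1 aff ·: gg
G/I-2 un ·: GG|Gg
G/II-1 un I-1×I-2: Gg
G/II-2 ? I-1×I-2: Gg|gg
G/II-3 un I-1×I-2: Gg
⇒ G over [I-1,I-2,II-1,II-2,II-3]: 3 consistent
L/I-1 un ·: LL|Ll
L/I-2 ? ·: LL|Ll|ll
L/II-1 ? I-1×I-2: LL|Ll|ll
L/II-2 un I-1×I-2: LL|Ll
L/II-3 un I-1×I-2: LL|Ll
⇒ L over [I-1,I-2,II-1,II-2,II-3]: 32 consistent
M/I-1 un ·: Mm
M/I-2 un ·: Mm
M/II-1 un I-1×I-2: MM|Mm
M/II-2 aff I-1×I-2: mm
M/II-3 aff I-1×I-2: mm
⇒ M over [I-1,I-2,II-1,II-2,II-3]: 2 consistent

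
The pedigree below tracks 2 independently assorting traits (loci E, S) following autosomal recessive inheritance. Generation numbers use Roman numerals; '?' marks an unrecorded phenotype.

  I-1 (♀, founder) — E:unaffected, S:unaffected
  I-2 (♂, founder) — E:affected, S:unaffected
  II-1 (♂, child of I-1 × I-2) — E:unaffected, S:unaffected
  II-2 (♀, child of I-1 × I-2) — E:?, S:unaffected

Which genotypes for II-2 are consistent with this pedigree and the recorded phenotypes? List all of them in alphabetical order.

II-2 ∈ {Ee SS, Ee Ss, ee SS, ee Ss}

E/I-1 un ·: EE|Ee
E/I-2 aff ·: ee
E/II-1 un I-1×I-2: Ee
E/II-2 ? I-1×I-2: Ee|ee
⇒ E over [I-1,I-2,II-1,II-2]: 3 consistent
S/I-1 un ·: SS|Ss
S/I-2 un ·: SS|Ss
S/II-1 un I-1×I-2: SS|Ss
S/II-2 un I-1×I-2: SS|Ss
⇒ S over [I-1,I-2,II-1,II-2]: 13 consistent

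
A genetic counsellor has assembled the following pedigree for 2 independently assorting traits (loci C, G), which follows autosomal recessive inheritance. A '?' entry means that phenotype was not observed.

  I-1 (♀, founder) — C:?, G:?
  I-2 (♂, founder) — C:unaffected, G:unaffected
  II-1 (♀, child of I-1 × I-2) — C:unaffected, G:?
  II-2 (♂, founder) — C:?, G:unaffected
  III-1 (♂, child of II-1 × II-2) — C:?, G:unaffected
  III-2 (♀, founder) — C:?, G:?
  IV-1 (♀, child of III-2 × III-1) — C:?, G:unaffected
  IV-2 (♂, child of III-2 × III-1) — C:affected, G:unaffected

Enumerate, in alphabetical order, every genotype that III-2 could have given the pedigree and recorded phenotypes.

C/I-1 ? ·: CC|Cc|cc
C/I-2 un ·: CC|Cc
C/II-1 un I-1×I-2: CC|Cc
C/II-2 ? ·: CC|Cc|cc
C/III-1 ? II-1×II-2: Cc|cc
C/III-2 ? ·: Cc|cc
C/IV-1 ? III-2×III-1: CC|Cc|cc
C/IV-2 aff III-2×III-1: cc
⇒ C over [I-1,I-2,II-1,II-2,III-1,III-2,IV-1,IV-2]: 145 consistent
G/I-1 ? ·: GG|Gg|gg
G/I-2 un ·: GG|Gg
G/II-1 ? I-1×I-2: GG|Gg|gg
G/II-2 un ·: GG|Gg
G/III-1 un II-1×II-2: GG|Gg
G/III-2 ? ·: GG|Gg|gg
G/IV-1 un III-2×III-1: GG|Gg
G/IV-2 un III-2×III-1: GG|Gg
⇒ G over [I-1,I-2,II-1,II-2,III-1,III-2,IV-1,IV-2]: 270 consistent

III-2 ∈ {Cc GG, Cc Gg, Cc gg, cc GG, cc Gg, cc gg}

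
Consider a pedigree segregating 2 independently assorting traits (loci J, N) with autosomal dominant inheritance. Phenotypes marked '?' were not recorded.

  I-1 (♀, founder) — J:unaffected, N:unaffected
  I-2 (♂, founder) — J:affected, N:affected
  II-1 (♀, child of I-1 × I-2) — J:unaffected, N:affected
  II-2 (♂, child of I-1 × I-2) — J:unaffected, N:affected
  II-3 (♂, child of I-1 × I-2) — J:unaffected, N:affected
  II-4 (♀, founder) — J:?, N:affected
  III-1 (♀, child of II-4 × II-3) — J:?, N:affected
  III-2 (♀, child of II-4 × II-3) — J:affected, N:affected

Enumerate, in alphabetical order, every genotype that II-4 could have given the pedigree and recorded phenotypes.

II-4 ∈ {JJ NN, JJ Nn, Jj NN, Jj Nn}

J/I-1 un ·: jj
J/I-2 aff ·: Jj
J/II-1 un I-1×I-2: jj
J/II-2 un I-1×I-2: jj
J/II-3 un I-1×I-2: jj
J/II-4 ? ·: Jj|JJ
J/III-1 ? II-4×II-3: jj|Jj
J/III-2 aff II-4×II-3: Jj
⇒ J over [I-1,I-2,II-1,II-2,II-3,II-4,III-1,III-2]: 3 consistent
N/I-1 un ·: nn
N/I-2 aff ·: Nn|NN
N/II-1 aff I-1×I-2: Nn
N/II-2 aff I-1×I-2: Nn
N/II-3 aff I-1×I-2: Nn
N/II-4 aff ·: Nn|NN
N/III-1 aff II-4×II-3: Nn|NN
N/III-2 aff II-4×II-3: Nn|NN
⇒ N over [I-1,I-2,II-1,II-2,II-3,II-4,III-1,III-2]: 16 consistent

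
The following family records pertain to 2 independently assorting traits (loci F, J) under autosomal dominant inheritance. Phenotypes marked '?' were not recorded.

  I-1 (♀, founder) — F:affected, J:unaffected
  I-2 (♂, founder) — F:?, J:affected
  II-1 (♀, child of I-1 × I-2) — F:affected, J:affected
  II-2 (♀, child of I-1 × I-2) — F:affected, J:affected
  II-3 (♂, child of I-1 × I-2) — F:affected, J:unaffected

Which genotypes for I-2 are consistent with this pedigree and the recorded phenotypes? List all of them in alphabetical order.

I-2 ∈ {FF Jj, Ff Jj, ff Jj}

F/I-1 aff ·: Ff|FF
F/I-2 ? ·: ff|Ff|FF
F/II-1 aff I-1×I-2: Ff|FF
F/II-2 aff I-1×I-2: Ff|FF
F/II-3 aff I-1×I-2: Ff|FF
⇒ F over [I-1,I-2,II-1,II-2,II-3]: 27 consistent
J/I-1 un ·: jj
J/I-2 aff ·: Jj
J/II-1 aff I-1×I-2: Jj
J/II-2 aff I-1×I-2: Jj
J/II-3 un I-1×I-2: jj
⇒ J over [I-1,I-2,II-1,II-2,II-3]: 1 consistent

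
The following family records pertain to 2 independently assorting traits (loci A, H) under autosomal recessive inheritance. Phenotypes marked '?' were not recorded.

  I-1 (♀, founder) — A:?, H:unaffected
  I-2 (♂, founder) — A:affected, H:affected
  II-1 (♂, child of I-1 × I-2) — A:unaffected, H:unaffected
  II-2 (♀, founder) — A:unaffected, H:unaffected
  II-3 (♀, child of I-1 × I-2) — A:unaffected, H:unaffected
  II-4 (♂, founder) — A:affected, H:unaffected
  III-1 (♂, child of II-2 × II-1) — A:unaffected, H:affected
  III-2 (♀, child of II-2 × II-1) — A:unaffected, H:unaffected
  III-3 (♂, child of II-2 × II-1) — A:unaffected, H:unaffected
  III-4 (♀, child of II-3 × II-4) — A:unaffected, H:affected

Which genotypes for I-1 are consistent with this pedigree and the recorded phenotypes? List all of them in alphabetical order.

I-1 ∈ {AA HH, AA Hh, Aa HH, Aa Hh}

A/I-1 ? ·: AA|Aa
A/I-2 aff ·: aa
A/II-1 un I-1×I-2: Aa
A/II-2 un ·: AA|Aa
A/II-3 un I-1×I-2: Aa
A/II-4 aff ·: aa
A/III-1 un II-2×II-1: AA|Aa
A/III-2 un II-2×II-1: AA|Aa
A/III-3 un II-2×II-1: AA|Aa
A/III-4 un II-3×II-4: Aa
⇒ A over [I-1,I-2,II-1,II-2,II-3,II-4,III-1,III-2,III-3,III-4]: 32 consistent
H/I-1 un ·: HH|Hh
H/I-2 aff ·: hh
H/II-1 un I-1×I-2: Hh
H/II-2 un ·: Hh
H/II-3 un I-1×I-2: Hh
H/II-4 un ·: Hh
H/III-1 aff II-2×II-1: hh
H/III-2 un II-2×II-1: HH|Hh
H/III-3 un II-2×II-1: HH|Hh
H/III-4 aff II-3×II-4: hh
⇒ H over [I-1,I-2,II-1,II-2,II-3,II-4,III-1,III-2,III-3,III-4]: 8 consistent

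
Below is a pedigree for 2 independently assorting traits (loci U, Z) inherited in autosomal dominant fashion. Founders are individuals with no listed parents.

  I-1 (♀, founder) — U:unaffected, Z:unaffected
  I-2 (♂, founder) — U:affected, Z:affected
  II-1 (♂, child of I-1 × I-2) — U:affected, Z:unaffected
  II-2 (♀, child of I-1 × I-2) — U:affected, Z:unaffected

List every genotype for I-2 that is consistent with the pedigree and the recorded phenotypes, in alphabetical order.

I-2 ∈ {UU Zz, Uu Zz}

U/I-1 un ·: uu
U/I-2 aff ·: Uu|UU
U/II-1 aff I-1×I-2: Uu
U/II-2 aff I-1×I-2: Uu
⇒ U over [I-1,I-2,II-1,II-2]: 2 consistent
Z/I-1 un ·: zz
Z/I-2 aff ·: Zz
Z/II-1 un I-1×I-2: zz
Z/II-2 un I-1×I-2: zz
⇒ Z over [I-1,I-2,II-1,II-2]: 1 consistent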